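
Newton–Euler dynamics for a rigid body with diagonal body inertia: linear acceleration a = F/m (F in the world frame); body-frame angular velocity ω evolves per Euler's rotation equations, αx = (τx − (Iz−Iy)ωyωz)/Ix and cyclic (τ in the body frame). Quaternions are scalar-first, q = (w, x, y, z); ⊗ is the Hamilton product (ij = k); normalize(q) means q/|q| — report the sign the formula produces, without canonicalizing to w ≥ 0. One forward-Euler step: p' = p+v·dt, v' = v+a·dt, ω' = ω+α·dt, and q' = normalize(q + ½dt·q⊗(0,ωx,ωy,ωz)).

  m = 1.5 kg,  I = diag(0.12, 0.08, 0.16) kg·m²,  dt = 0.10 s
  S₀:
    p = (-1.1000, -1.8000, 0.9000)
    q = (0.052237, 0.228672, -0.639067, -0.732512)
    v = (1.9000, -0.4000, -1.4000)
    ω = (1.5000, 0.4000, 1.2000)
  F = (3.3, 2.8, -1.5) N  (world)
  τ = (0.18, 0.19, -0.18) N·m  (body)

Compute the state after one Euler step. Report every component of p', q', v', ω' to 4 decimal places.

p' = p + v·dt = (-0.9100, -1.8400, 0.7600)
v + (F/m)dt = (2.1200, -0.2133, -1.5000)
angular accel α = (1.1800, 3.2750, -0.9750)
new body rate ω' = (1.6180, 0.7275, 1.1025)
q⊗(0,ω) = (0.7916332, -0.3955201, -1.3522796, 1.1127537)
updated quaternion q' = (0.0914, 0.2079, -0.7033, -0.6736)

p' = (-0.9100, -1.8400, 0.7600)
q' = (0.0914, 0.2079, -0.7033, -0.6736)
v' = (2.1200, -0.2133, -1.5000)
ω' = (1.6180, 0.7275, 1.1025)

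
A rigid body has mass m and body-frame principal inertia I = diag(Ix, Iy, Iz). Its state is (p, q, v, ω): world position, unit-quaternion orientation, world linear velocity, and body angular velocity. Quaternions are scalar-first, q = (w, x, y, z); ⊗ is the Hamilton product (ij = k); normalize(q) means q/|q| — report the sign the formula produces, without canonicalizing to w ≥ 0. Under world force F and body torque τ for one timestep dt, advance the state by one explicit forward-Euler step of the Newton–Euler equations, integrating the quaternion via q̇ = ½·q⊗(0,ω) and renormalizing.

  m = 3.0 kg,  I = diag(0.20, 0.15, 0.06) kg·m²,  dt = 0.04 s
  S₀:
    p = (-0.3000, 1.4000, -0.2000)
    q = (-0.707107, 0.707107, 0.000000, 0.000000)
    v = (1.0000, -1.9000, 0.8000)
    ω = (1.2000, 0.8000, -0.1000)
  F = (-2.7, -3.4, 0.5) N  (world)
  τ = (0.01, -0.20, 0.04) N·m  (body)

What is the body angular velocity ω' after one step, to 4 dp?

ω' = (1.2006, 0.7511, -0.0413)

ω×(Iω) gyroscopic = (0.0072, -0.0168, -0.0480)
(τ − ω×Iω)/I = (0.0140, -1.2213, 1.4667)
ω' = ω + α·dt = (1.2006, 0.7511, -0.0413)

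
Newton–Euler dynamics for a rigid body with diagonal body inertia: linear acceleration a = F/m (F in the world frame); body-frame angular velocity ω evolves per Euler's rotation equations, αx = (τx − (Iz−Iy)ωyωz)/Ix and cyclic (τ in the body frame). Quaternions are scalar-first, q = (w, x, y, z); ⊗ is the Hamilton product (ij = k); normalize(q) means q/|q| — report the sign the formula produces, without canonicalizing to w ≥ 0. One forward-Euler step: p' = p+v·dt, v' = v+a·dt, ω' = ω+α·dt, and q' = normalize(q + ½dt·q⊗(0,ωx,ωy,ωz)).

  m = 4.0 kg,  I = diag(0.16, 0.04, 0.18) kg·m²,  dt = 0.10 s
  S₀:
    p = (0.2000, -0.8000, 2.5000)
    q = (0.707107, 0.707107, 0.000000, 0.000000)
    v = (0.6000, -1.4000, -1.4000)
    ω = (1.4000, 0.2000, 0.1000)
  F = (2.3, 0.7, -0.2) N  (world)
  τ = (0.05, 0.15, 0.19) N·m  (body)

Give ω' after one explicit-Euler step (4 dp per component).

ω' = (1.4295, 0.5820, 0.2242)

precession coupling ω×(Iω) = (0.0028, -0.0028, -0.0336)
α = I⁻¹(τ − ω×Iω) = (0.2950, 3.8200, 1.2422)
new body rate ω' = (1.4295, 0.5820, 0.2242)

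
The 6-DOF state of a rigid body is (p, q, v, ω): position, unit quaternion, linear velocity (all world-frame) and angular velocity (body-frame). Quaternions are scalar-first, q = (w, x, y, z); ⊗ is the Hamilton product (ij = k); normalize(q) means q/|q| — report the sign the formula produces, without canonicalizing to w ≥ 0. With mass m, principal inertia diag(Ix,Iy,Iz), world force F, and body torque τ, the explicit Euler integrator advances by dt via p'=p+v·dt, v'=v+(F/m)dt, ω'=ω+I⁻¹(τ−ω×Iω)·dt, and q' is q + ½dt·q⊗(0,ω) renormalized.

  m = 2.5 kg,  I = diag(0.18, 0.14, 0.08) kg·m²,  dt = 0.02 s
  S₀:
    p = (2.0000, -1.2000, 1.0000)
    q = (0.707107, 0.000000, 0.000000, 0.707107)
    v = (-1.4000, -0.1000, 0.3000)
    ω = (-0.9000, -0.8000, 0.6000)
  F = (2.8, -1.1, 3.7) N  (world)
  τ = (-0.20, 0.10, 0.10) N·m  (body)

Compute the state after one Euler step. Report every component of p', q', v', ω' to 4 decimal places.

p' = (1.9720, -1.2020, 1.0060)
q' = (0.7028, -0.0007, -0.0120, 0.7113)
v' = (-1.3776, -0.1088, 0.3296)
ω' = (-0.9254, -0.7780, 0.6322)

linear accel F/m = (1.1200, -0.4400, 1.4800)
new position p' = (1.9720, -1.2020, 1.0060)
new velocity v' = (-1.3776, -0.1088, 0.3296)
angular accel α = (-1.2711, 1.1000, 1.6100)
new body rate ω' = (-0.9254, -0.7780, 0.6322)
q⊗(0,ω) = (-0.4242642, -0.0707107, -1.2020819, 0.4242642)
updated quaternion q' = (0.7028, -0.0007, -0.0120, 0.7113)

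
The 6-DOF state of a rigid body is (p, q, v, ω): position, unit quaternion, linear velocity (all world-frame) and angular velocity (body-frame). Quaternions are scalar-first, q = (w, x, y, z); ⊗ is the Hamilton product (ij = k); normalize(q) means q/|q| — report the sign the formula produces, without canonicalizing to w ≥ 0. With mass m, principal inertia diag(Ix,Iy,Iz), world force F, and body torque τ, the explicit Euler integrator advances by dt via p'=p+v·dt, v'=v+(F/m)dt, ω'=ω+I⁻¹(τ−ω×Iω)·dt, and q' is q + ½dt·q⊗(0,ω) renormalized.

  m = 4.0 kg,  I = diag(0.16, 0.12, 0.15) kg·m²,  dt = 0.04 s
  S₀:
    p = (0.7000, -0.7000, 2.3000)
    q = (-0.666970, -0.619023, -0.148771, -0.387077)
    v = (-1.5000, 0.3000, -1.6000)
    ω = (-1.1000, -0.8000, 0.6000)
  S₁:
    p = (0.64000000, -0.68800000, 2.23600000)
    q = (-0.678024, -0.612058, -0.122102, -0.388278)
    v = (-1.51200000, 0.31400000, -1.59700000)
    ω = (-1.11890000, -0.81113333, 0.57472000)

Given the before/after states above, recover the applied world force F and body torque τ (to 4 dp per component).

Δω = ω₁−ω₀ = (-0.01890000, -0.01113333, -0.02528000)
precession coupling = (-0.0144, -0.0066, -0.0352)
applied torque τ = (-0.0900, -0.0400, -0.1300)
v₁ − v₀ = (-0.01200000, 0.01400000, 0.00300000)
applied force F = (-1.2000, 1.4000, 0.3000)

F = (-1.2000, 1.4000, 0.3000)
τ = (-0.0900, -0.0400, -0.1300)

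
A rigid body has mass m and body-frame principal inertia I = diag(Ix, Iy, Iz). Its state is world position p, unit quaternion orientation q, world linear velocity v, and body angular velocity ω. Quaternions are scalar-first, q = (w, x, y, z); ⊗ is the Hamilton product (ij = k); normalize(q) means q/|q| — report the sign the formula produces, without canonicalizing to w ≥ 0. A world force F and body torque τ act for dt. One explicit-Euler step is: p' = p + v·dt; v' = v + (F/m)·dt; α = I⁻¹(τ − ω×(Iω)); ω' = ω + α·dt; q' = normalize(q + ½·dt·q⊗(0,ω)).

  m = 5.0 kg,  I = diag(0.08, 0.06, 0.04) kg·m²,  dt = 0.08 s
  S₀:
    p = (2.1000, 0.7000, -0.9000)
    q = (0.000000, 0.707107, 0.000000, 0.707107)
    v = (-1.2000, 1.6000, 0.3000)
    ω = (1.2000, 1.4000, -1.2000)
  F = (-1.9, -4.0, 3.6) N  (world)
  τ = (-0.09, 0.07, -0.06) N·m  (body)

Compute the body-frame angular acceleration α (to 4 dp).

gyro term ω×Iω = (0.0336, -0.0576, -0.0336)
angular accel α = (-1.5450, 2.1267, -0.6600)

α = (-1.5450, 2.1267, -0.6600)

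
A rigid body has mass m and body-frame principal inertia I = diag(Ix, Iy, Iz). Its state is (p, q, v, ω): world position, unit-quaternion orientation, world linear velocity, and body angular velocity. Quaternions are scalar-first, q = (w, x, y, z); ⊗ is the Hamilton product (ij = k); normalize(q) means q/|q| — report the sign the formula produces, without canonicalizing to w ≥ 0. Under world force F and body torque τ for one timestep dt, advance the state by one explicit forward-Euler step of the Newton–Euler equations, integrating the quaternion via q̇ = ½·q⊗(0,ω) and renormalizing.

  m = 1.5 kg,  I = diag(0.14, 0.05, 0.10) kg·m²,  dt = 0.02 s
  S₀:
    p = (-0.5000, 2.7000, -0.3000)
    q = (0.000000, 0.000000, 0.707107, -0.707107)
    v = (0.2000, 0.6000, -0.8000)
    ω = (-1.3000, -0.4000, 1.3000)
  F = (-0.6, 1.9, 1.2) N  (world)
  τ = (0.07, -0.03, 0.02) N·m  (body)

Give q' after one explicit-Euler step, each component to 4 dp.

2q̇ = q⊗(0,ω) = (1.2020819, 0.6363963, 0.9192391, 0.9192391)
updated quaternion q' = (0.0120, 0.0064, 0.7162, -0.6978)

q' = (0.0120, 0.0064, 0.7162, -0.6978)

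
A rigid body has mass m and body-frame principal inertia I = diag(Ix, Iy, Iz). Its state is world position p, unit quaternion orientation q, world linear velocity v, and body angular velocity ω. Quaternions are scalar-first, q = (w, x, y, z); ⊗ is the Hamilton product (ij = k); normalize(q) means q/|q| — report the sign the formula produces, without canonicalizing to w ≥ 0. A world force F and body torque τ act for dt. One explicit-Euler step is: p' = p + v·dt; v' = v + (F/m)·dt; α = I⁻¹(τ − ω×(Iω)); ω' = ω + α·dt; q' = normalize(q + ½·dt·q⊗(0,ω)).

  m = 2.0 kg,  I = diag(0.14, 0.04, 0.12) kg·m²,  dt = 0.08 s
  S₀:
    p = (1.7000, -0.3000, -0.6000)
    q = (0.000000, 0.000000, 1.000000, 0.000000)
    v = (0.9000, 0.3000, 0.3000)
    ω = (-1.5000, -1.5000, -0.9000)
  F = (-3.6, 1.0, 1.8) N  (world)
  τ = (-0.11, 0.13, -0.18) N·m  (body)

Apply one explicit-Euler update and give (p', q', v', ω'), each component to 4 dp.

p' = (1.7720, -0.2760, -0.5760)
q' = (0.0597, -0.0358, 0.9958, 0.0597)
v' = (0.7560, 0.3400, 0.3720)
ω' = (-1.6246, -1.2940, -0.8700)

linear accel F/m = (-1.8000, 0.5000, 0.9000)
new position p' = (1.7720, -0.2760, -0.5760)
v + (F/m)dt = (0.7560, 0.3400, 0.3720)
ω×(Iω) gyroscopic = (0.1080, 0.0270, -0.2250)
angular accel α = (-1.5571, 2.5750, 0.3750)
ω' = ω + α·dt = (-1.6246, -1.2940, -0.8700)
2q̇ = q⊗(0,ω) = (1.5000000, -0.9000000, 0.0000000, 1.5000000)
updated quaternion q' = (0.0597, -0.0358, 0.9958, 0.0597)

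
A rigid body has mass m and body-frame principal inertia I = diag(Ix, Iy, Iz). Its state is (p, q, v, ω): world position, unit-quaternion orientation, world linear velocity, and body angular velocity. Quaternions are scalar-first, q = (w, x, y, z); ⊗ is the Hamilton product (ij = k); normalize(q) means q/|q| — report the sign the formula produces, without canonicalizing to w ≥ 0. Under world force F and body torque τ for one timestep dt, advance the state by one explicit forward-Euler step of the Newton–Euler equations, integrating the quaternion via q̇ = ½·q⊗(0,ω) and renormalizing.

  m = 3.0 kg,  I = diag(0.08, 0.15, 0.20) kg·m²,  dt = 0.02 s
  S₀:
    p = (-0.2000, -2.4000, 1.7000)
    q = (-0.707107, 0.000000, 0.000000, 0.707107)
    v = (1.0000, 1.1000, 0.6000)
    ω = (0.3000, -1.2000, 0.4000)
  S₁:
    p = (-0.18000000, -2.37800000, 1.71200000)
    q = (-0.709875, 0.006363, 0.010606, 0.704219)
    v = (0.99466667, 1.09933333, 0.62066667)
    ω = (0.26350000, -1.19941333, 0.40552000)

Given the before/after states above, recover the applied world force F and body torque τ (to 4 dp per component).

v₁ − v₀ = (-0.00533333, -0.00066667, 0.02066667)
F = m·Δv/dt = (-0.8000, -0.1000, 3.1000)
Δω = ω₁−ω₀ = (-0.03650000, 0.00058667, 0.00552000)
I·α + gyro = (-0.1700, -0.0100, 0.0300)

F = (-0.8000, -0.1000, 3.1000)
τ = (-0.1700, -0.0100, 0.0300)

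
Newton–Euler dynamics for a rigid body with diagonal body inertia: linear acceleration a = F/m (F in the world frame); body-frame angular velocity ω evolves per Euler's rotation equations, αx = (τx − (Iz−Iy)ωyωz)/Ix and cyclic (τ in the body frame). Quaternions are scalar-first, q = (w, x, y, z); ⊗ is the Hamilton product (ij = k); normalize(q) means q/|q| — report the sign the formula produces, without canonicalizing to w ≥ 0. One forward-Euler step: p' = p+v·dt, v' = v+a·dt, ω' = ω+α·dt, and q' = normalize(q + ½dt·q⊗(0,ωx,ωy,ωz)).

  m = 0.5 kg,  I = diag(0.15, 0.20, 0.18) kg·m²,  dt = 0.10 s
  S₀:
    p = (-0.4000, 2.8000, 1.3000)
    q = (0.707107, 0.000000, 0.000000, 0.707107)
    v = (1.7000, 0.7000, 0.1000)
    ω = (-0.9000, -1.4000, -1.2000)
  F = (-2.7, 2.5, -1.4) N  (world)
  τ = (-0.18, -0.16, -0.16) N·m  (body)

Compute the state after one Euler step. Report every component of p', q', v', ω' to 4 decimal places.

p' = (-0.2300, 2.8700, 1.3100)
q' = (0.7456, 0.0176, -0.0809, 0.6612)
v' = (1.1600, 1.2000, -0.1800)
ω' = (-0.9976, -1.4638, -1.3239)

(τ − ω×Iω)/I = (-0.9760, -0.6380, -1.2389)
ω + α·dt = (-0.9976, -1.4638, -1.3239)
q⊗(0,ω) = (0.8485284, 0.3535535, -1.6263461, -0.8485284)
updated quaternion q' = (0.7456, 0.0176, -0.0809, 0.6612)
p' = p + v·dt = (-0.2300, 2.8700, 1.3100)
v + (F/m)dt = (1.1600, 1.2000, -0.1800)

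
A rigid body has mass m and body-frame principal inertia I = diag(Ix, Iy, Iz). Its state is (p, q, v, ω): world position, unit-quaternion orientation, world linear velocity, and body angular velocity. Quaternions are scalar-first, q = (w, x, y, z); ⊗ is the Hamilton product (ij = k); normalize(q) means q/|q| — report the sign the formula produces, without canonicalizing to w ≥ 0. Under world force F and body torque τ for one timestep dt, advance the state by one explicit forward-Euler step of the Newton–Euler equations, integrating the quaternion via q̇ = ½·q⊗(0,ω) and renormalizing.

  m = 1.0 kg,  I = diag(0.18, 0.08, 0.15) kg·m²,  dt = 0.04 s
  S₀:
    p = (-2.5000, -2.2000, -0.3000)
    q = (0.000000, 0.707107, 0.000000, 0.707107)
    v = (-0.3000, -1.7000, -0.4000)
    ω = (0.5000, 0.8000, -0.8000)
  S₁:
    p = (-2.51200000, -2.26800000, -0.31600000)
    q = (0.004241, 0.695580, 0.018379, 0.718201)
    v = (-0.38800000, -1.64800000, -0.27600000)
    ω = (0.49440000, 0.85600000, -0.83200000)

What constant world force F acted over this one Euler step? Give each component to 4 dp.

velocity change Δv = (-0.08800000, 0.05200000, 0.12400000)
m·(v₁−v₀)/dt = (-2.2000, 1.3000, 3.1000)

F = (-2.2000, 1.3000, 3.1000)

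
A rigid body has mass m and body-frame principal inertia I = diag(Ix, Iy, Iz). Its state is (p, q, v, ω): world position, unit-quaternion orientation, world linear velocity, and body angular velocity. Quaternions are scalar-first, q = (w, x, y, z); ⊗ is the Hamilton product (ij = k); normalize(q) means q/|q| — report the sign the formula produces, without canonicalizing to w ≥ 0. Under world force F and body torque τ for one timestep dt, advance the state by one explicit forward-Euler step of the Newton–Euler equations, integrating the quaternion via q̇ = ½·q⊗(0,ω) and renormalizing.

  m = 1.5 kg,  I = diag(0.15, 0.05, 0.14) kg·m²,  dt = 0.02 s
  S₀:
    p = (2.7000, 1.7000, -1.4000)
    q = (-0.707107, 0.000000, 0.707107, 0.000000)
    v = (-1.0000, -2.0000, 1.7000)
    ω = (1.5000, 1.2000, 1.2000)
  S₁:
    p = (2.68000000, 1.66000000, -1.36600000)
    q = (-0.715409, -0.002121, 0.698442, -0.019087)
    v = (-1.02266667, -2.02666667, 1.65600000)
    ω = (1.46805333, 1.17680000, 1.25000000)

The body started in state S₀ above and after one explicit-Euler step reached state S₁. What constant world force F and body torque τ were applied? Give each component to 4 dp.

F = (-1.7000, -2.0000, -3.3000)
τ = (-0.1100, -0.0400, 0.1700)

Δv = v₁−v₀ = (-0.02266667, -0.02666667, -0.04400000)
applied force F = (-1.7000, -2.0000, -3.3000)
Δω = ω₁−ω₀ = (-0.03194667, -0.02320000, 0.05000000)
precession coupling = (0.1296, 0.0180, -0.1800)
τ = I·(Δω/dt) + ω₀×(Iω₀) = (-0.1100, -0.0400, 0.1700)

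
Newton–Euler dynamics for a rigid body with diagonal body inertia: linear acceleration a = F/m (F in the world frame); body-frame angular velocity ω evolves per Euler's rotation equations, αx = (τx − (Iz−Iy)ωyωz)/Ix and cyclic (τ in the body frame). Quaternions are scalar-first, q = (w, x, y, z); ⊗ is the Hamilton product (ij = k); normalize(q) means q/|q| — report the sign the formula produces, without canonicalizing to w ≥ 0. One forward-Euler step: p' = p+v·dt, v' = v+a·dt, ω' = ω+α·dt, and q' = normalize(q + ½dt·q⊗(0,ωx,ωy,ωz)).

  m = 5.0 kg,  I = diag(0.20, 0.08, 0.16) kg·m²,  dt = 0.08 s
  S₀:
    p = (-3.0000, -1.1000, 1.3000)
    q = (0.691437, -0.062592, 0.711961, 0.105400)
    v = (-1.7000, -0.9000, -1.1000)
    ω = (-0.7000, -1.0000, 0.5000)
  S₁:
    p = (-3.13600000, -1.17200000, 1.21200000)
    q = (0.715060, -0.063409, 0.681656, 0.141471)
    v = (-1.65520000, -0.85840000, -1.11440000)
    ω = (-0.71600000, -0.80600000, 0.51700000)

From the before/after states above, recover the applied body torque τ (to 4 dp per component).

Δω = ω₁−ω₀ = (-0.01600000, 0.19400000, 0.01700000)
gyro term ω₀×Iω₀ = (-0.0400, -0.0140, -0.0840)
I·α + gyro = (-0.0800, 0.1800, -0.0500)

τ = (-0.0800, 0.1800, -0.0500)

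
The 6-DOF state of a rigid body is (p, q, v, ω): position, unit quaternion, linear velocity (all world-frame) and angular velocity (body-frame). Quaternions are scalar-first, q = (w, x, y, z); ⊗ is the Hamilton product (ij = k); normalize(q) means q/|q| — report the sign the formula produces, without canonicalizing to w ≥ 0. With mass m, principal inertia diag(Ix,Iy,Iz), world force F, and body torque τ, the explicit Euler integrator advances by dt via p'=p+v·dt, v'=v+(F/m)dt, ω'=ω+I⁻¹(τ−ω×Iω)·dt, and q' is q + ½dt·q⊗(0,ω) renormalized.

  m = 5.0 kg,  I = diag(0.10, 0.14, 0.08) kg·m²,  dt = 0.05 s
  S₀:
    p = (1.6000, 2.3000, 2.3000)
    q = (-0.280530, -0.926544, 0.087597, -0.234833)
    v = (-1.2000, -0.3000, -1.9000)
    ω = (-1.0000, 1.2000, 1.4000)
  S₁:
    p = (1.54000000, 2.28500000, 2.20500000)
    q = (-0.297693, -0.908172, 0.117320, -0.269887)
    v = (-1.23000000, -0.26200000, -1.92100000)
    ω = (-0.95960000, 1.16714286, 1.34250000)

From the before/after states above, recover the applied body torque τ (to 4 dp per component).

τ = (-0.0200, -0.1200, -0.1400)

Δω = ω₁−ω₀ = (0.04040000, -0.03285714, -0.05750000)
ω₀×(Iω₀) = (-0.1008, -0.0280, -0.0480)
applied torque τ = (-0.0200, -0.1200, -0.1400)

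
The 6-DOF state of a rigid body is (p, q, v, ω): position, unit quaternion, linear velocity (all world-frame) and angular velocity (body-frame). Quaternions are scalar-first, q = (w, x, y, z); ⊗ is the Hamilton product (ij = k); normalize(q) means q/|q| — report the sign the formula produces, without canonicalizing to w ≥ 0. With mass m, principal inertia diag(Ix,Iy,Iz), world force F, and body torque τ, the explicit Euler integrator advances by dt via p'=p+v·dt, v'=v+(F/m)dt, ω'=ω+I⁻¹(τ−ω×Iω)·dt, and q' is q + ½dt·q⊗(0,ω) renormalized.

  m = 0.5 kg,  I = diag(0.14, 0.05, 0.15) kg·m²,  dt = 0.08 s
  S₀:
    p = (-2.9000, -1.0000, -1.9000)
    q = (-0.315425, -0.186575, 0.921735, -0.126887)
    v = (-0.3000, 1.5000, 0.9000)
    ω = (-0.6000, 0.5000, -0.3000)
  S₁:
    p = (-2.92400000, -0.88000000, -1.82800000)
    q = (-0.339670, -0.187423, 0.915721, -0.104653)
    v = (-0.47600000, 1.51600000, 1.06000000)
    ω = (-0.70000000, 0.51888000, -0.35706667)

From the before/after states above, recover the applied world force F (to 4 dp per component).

v₁ − v₀ = (-0.17600000, 0.01600000, 0.16000000)
F = m·Δv/dt = (-1.1000, 0.1000, 1.0000)

F = (-1.1000, 0.1000, 1.0000)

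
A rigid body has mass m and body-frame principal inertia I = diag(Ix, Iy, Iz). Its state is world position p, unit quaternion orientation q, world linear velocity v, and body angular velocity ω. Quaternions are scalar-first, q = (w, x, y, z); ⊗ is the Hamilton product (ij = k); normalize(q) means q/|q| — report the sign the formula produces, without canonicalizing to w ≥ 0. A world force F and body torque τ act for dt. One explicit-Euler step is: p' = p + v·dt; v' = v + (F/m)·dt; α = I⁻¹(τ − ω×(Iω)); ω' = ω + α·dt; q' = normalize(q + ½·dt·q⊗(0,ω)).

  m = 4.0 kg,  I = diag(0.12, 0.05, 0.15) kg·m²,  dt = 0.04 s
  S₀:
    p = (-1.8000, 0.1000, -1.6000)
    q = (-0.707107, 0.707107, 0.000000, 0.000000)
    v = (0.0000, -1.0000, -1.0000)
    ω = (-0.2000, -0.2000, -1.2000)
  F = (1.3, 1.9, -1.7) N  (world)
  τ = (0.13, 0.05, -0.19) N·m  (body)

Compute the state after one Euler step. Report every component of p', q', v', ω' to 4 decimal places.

new position p' = (-1.8000, 0.0600, -1.6400)
new velocity v' = (0.0130, -0.9810, -1.0170)
ω×(Iω) gyroscopic = (0.0240, -0.0072, -0.0028)
(τ − ω×Iω)/I = (0.8833, 1.1440, -1.2480)
new body rate ω' = (-0.1647, -0.1542, -1.2499)
2q̇ = q⊗(0,ω) = (0.1414214, 0.1414214, 0.9899498, 0.7071070)
updated quaternion q' = (-0.7041, 0.7097, 0.0198, 0.0141)

p' = (-1.8000, 0.0600, -1.6400)
q' = (-0.7041, 0.7097, 0.0198, 0.0141)
v' = (0.0130, -0.9810, -1.0170)
ω' = (-0.1647, -0.1542, -1.2499)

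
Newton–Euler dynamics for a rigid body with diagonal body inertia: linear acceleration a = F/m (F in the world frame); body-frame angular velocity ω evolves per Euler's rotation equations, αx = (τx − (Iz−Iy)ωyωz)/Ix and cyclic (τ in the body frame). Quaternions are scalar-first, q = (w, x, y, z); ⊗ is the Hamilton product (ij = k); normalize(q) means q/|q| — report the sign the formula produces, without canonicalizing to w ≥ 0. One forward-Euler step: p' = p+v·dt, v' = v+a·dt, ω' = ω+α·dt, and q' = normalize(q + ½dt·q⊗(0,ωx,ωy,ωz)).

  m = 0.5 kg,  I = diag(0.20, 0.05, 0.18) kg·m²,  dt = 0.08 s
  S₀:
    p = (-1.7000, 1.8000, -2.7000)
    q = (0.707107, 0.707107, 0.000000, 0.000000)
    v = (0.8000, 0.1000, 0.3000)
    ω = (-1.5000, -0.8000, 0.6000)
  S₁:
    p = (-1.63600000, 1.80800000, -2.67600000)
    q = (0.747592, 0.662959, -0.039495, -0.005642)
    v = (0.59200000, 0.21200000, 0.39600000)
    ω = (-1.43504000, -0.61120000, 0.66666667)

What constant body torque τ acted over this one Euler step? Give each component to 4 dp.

ω₁ − ω₀ = (0.06496000, 0.18880000, 0.06666667)
τ = I·(Δω/dt) + ω₀×(Iω₀) = (0.1000, 0.1000, -0.0300)

τ = (0.1000, 0.1000, -0.0300)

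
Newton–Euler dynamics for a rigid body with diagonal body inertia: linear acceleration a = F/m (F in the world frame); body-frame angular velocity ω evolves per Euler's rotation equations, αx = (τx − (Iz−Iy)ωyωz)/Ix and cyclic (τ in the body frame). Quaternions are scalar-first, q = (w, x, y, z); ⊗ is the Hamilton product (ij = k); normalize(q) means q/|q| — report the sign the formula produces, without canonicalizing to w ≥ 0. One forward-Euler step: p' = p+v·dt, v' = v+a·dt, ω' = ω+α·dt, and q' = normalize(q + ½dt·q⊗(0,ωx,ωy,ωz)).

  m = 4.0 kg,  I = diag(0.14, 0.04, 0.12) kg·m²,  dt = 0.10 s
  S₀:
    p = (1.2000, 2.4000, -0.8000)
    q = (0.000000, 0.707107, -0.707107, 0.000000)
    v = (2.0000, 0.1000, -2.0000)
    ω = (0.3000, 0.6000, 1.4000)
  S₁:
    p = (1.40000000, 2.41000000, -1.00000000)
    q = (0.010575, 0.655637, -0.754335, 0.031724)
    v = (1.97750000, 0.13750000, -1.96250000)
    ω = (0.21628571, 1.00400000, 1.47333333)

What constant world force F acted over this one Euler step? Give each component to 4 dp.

F = (-0.9000, 1.5000, 1.5000)

velocity change Δv = (-0.02250000, 0.03750000, 0.03750000)
m·(v₁−v₀)/dt = (-0.9000, 1.5000, 1.5000)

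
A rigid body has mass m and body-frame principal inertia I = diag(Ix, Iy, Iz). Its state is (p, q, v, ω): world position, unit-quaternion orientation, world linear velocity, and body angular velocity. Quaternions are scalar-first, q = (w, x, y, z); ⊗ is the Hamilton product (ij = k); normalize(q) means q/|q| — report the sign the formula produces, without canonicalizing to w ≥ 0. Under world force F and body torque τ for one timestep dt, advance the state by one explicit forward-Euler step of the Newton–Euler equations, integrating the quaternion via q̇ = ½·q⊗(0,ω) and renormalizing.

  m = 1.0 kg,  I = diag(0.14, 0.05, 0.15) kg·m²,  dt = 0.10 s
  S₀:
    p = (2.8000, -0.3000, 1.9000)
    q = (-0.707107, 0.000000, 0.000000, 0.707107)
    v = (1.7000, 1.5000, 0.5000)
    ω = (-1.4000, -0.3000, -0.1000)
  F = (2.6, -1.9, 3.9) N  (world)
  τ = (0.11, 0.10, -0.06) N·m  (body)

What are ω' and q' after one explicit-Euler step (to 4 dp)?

(τ − ω×Iω)/I = (0.7643, 2.0280, -0.1480)
ω + α·dt = (-1.3236, -0.0972, -0.1148)
q⊗(0,ω) = (0.0707107, 1.2020819, -0.7778177, 0.0707107)
q + ½dt·q⊗(0,ω), renormalized = (-0.7018, 0.0599, -0.0388, 0.7088)

ω' = (-1.3236, -0.0972, -0.1148)
q' = (-0.7018, 0.0599, -0.0388, 0.7088)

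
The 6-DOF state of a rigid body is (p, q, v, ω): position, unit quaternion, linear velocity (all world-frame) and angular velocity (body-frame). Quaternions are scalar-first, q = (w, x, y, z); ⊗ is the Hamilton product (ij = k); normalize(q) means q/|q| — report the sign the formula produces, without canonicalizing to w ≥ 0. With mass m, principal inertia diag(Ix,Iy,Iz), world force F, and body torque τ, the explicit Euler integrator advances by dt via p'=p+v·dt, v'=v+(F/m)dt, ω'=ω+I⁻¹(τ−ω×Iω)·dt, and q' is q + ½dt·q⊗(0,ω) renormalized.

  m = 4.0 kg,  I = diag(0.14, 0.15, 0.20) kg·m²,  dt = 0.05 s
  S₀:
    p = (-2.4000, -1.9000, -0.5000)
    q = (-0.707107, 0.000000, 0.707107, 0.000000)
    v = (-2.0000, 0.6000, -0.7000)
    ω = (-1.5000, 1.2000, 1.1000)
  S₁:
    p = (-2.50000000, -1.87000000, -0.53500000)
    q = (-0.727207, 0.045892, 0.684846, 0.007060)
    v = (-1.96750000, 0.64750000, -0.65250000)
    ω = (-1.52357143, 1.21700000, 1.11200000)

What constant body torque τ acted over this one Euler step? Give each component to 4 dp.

τ = (0.0000, 0.1500, 0.0300)

ω₁ − ω₀ = (-0.02357143, 0.01700000, 0.01200000)
gyro term ω₀×Iω₀ = (0.0660, 0.0990, -0.0180)
τ = I·(Δω/dt) + ω₀×(Iω₀) = (0.0000, 0.1500, 0.0300)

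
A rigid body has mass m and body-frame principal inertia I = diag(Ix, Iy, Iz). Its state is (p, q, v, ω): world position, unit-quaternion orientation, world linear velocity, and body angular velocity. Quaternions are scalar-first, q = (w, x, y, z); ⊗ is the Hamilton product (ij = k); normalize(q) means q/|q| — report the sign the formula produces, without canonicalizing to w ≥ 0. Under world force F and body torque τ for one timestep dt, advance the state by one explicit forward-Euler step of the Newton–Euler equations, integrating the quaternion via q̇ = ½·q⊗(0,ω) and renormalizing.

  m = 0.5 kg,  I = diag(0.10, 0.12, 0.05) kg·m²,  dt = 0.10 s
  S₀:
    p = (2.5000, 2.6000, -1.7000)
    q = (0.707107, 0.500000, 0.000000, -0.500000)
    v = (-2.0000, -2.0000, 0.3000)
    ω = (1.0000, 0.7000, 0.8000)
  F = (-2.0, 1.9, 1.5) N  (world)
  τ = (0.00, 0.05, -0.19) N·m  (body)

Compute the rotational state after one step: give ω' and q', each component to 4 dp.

ω×(Iω) gyroscopic = (-0.0392, 0.0400, 0.0140)
angular accel α = (0.3920, 0.0833, -4.0800)
ω' = ω + α·dt = (1.0392, 0.7083, 0.3920)
q⊗(0,ω) = (-0.1000000, 1.0571070, -0.4050251, 0.9156856)
updated quaternion q' = (0.7002, 0.5514, -0.0202, -0.4530)

ω' = (1.0392, 0.7083, 0.3920)
q' = (0.7002, 0.5514, -0.0202, -0.4530)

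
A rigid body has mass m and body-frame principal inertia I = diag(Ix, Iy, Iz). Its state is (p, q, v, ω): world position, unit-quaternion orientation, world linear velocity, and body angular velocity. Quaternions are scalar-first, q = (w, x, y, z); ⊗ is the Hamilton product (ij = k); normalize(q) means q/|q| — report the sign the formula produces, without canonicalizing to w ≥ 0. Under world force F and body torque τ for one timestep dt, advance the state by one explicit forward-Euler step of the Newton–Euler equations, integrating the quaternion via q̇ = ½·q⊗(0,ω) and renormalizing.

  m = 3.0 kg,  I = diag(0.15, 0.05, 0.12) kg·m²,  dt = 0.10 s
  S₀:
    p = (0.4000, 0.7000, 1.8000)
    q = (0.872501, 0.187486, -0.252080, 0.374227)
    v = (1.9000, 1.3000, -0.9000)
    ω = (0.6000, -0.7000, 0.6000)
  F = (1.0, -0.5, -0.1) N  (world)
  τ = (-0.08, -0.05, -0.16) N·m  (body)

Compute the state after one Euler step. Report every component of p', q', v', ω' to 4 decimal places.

p' = (0.5900, 0.8300, 1.7100)
q' = (0.8455, 0.2189, -0.2766, 0.4008)
v' = (1.9333, 1.2833, -0.9033)
ω' = (0.5663, -0.8216, 0.4317)

(τ − ω×Iω)/I = (-0.3373, -1.2160, -1.6833)
new body rate ω' = (0.5663, -0.8216, 0.4317)
q⊗(0,ω) = (-0.5134838, 0.6342115, -0.4987061, 0.5435084)
updated quaternion q' = (0.8455, 0.2189, -0.2766, 0.4008)
p + v·dt = (0.5900, 0.8300, 1.7100)
v + (F/m)dt = (1.9333, 1.2833, -0.9033)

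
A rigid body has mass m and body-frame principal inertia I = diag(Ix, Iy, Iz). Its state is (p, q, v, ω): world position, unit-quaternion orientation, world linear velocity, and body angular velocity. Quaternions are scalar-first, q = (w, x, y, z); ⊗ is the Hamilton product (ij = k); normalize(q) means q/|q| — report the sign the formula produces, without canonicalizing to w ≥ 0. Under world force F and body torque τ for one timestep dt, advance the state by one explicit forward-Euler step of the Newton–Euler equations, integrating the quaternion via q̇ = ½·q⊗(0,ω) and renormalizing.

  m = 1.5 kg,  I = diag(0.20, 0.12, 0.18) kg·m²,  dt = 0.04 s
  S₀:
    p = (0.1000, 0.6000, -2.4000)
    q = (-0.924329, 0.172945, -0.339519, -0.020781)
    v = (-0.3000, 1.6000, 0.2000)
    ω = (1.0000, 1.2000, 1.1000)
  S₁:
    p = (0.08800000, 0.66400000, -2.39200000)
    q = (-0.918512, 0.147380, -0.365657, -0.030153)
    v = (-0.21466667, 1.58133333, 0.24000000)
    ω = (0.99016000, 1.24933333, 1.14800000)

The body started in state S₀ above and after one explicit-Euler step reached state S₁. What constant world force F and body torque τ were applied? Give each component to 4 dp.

Δω = ω₁−ω₀ = (-0.00984000, 0.04933333, 0.04800000)
applied torque τ = (0.0300, 0.1700, 0.1200)
v₁ − v₀ = (0.08533333, -0.01866667, 0.04000000)
m·(v₁−v₀)/dt = (3.2000, -0.7000, 1.5000)

F = (3.2000, -0.7000, 1.5000)
τ = (0.0300, 0.1700, 0.1200)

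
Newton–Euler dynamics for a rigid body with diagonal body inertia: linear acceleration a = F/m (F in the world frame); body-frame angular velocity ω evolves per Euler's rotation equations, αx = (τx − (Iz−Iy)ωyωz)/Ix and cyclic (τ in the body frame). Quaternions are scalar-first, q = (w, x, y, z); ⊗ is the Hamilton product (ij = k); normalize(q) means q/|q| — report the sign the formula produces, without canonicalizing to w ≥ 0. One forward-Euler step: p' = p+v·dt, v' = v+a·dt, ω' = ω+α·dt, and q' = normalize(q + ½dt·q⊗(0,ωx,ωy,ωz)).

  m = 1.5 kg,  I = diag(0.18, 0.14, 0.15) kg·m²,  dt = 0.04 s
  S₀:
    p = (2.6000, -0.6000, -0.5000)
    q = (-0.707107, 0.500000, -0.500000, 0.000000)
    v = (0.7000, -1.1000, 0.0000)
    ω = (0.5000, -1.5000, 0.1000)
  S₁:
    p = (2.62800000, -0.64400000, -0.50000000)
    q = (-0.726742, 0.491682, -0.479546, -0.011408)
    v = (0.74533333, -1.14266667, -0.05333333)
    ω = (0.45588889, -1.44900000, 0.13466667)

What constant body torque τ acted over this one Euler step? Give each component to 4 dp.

rate change Δω = (-0.04411111, 0.05100000, 0.03466667)
applied torque τ = (-0.2000, 0.1800, 0.1600)

τ = (-0.2000, 0.1800, 0.1600)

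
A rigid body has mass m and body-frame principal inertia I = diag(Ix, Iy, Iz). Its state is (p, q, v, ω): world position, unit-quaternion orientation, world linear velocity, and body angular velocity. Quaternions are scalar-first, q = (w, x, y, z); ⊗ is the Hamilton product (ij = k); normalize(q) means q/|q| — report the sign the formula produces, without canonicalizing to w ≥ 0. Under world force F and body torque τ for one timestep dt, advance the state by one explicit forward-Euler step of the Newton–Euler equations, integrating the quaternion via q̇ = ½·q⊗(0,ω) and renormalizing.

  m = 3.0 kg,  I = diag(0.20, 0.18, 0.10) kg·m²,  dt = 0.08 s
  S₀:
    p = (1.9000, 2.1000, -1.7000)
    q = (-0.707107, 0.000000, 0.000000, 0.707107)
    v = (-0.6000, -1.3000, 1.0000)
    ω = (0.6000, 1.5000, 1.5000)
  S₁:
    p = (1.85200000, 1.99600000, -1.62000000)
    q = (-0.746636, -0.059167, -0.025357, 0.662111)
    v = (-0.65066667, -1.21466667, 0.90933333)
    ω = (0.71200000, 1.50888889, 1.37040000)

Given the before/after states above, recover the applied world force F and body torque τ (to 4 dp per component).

Δv = v₁−v₀ = (-0.05066667, 0.08533333, -0.09066667)
applied force F = (-1.9000, 3.2000, -3.4000)
ω₁ − ω₀ = (0.11200000, 0.00888889, -0.12960000)
I·α + gyro = (0.1000, 0.1100, -0.1800)

F = (-1.9000, 3.2000, -3.4000)
τ = (0.1000, 0.1100, -0.1800)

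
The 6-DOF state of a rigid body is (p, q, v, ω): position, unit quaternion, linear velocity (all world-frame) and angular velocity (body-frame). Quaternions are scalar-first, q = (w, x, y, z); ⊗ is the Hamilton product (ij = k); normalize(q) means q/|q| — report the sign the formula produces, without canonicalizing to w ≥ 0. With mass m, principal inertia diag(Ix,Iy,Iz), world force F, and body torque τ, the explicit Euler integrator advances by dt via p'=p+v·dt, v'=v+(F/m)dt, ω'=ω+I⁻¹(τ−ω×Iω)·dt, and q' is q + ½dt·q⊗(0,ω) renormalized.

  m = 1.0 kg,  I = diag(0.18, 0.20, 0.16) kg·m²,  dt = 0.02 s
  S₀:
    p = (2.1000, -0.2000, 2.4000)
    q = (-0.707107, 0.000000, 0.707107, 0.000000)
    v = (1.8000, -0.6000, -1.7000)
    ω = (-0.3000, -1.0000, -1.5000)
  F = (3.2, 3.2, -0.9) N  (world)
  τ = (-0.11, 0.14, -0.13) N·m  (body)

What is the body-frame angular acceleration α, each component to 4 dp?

α = (-0.2778, 0.6550, -0.8500)

ω×(Iω) gyroscopic = (-0.0600, 0.0090, 0.0060)
angular accel α = (-0.2778, 0.6550, -0.8500)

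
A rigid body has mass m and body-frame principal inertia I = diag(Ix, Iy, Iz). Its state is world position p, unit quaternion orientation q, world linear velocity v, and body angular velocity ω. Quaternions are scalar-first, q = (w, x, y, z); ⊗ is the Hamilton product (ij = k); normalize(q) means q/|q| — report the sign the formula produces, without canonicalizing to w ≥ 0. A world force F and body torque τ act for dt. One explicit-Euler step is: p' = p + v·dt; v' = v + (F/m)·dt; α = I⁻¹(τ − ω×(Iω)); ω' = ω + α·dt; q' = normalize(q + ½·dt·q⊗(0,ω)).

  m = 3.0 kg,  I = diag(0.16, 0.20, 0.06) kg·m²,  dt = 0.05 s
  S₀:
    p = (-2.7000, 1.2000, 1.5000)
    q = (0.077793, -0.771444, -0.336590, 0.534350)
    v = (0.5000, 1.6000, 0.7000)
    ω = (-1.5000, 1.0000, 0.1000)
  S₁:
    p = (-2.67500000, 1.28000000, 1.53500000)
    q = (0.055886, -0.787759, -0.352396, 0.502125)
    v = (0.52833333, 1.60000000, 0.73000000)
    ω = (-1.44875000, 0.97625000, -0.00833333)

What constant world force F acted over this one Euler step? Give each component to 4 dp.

F = (1.7000, 0.0000, 1.8000)

velocity change Δv = (0.02833333, 0.00000000, 0.03000000)
applied force F = (1.7000, 0.0000, 1.8000)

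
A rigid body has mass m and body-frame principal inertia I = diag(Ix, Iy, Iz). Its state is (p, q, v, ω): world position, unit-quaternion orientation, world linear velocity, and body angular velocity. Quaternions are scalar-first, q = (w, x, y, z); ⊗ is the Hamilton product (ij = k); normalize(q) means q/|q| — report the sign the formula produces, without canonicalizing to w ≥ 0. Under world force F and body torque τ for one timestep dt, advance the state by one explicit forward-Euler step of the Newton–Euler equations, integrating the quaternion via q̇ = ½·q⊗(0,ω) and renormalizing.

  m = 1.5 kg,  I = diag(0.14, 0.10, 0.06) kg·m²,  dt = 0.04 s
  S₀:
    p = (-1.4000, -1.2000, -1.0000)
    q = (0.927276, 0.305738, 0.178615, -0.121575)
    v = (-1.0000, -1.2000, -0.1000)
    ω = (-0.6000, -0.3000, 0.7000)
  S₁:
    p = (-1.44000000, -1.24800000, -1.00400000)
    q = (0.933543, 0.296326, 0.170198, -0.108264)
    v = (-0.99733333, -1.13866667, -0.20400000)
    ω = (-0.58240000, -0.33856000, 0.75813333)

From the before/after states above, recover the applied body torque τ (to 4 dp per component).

τ = (0.0700, -0.1300, 0.0800)

Δω = ω₁−ω₀ = (0.01760000, -0.03856000, 0.05813333)
gyro term ω₀×Iω₀ = (0.0084, -0.0336, -0.0072)
applied torque τ = (0.0700, -0.1300, 0.0800)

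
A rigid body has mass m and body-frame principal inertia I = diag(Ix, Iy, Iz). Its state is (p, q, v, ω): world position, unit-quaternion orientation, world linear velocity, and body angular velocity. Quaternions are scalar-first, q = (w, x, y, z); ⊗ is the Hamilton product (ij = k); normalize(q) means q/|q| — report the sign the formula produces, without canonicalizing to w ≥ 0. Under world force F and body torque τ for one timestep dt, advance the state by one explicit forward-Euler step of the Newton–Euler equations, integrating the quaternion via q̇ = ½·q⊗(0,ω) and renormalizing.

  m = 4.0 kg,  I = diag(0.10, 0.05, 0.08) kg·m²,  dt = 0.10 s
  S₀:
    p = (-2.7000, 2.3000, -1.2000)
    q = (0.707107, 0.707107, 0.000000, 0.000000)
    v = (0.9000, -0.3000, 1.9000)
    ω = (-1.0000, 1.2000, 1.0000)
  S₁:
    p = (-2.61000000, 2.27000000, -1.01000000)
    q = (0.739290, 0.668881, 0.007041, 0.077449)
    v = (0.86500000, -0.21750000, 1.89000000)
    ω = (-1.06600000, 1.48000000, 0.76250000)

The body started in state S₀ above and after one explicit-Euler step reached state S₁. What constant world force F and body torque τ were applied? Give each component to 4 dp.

rate change Δω = (-0.06600000, 0.28000000, -0.23750000)
τ = I·(Δω/dt) + ω₀×(Iω₀) = (-0.0300, 0.1200, -0.1300)
v₁ − v₀ = (-0.03500000, 0.08250000, -0.01000000)
F = m·Δv/dt = (-1.4000, 3.3000, -0.4000)

F = (-1.4000, 3.3000, -0.4000)
τ = (-0.0300, 0.1200, -0.1300)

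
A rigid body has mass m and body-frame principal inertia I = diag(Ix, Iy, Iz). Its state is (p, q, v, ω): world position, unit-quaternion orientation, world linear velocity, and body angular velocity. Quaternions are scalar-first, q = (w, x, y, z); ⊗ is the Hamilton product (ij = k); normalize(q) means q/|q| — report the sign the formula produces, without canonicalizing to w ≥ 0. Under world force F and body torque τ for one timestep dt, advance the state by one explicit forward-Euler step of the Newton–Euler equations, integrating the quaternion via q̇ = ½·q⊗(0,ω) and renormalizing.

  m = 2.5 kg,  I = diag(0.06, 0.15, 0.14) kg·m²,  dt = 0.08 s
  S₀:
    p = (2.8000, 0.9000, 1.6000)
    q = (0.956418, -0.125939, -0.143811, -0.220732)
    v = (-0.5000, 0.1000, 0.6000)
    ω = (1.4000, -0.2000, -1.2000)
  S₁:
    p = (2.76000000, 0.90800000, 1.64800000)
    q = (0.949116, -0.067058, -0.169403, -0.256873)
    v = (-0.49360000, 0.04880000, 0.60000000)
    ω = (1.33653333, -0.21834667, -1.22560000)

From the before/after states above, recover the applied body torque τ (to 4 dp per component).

τ = (-0.0500, 0.1000, -0.0700)

rate change Δω = (-0.06346667, -0.01834667, -0.02560000)
gyro term ω₀×Iω₀ = (-0.0024, 0.1344, -0.0252)
applied torque τ = (-0.0500, 0.1000, -0.0700)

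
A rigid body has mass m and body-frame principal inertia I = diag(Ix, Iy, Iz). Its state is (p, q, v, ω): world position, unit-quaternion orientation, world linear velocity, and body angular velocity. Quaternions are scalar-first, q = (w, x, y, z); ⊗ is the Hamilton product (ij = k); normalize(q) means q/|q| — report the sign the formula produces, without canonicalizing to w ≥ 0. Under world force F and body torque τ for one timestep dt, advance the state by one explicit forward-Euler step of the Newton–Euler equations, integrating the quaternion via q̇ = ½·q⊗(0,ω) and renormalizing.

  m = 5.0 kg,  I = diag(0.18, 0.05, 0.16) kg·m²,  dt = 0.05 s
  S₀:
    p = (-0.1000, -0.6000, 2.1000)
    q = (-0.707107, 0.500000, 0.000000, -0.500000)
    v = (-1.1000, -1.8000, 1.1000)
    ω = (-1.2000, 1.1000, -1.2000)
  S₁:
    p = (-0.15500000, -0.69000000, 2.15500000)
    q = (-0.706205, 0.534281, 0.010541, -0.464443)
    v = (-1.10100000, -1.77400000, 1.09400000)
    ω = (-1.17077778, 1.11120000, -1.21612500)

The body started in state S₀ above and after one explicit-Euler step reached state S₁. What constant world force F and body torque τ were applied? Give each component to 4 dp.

F = (-0.1000, 2.6000, -0.6000)
τ = (-0.0400, 0.0400, 0.1200)

velocity change Δv = (-0.00100000, 0.02600000, -0.00600000)
m·(v₁−v₀)/dt = (-0.1000, 2.6000, -0.6000)
Δω = ω₁−ω₀ = (0.02922222, 0.01120000, -0.01612500)
applied torque τ = (-0.0400, 0.0400, 0.1200)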